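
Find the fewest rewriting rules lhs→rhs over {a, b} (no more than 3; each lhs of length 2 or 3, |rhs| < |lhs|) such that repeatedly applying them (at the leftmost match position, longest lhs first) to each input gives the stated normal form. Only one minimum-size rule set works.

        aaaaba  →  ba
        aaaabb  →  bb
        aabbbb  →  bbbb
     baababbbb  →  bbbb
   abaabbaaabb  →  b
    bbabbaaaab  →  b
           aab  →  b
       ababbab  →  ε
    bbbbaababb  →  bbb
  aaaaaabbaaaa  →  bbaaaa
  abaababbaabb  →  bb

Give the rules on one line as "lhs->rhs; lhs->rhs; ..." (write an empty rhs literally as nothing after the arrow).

ab->b; bab->

  | aaaaba => aaaba => aaba => aba => ba
  | aaaabb => aaabb => aabb => abb => bb
  | aabbbb => abbbb => bbbb
  | baababbbb => bababbbb => abbbb => bbbb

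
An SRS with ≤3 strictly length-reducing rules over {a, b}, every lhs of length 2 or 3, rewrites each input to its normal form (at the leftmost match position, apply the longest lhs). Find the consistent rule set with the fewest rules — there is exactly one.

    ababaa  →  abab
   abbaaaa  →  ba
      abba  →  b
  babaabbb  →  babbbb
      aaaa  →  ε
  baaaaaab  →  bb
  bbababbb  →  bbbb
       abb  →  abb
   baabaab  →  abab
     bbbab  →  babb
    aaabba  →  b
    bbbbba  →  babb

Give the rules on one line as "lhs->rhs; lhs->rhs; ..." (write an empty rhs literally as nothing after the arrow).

aa->; bba->ab

  | ababaa => abab
  | abbaaaa => aabaaa => baaa => ba
  | abba => aab => b
  | babaabbb => babbbb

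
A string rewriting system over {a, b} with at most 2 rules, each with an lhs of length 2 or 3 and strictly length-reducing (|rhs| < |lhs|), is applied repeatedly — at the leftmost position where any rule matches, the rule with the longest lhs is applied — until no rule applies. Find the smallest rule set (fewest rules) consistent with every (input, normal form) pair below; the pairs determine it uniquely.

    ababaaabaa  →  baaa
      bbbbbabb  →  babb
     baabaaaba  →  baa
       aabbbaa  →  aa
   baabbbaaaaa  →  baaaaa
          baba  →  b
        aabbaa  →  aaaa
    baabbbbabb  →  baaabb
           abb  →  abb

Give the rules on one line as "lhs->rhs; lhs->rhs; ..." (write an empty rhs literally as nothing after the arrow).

aba->; bba->a

  | ababaaabaa => baaabaa => baaa
  | bbbbbabb => bbbabb => babb
  | baabaaaba => baaaba => baa
  | aabbbaa => aabaa => aa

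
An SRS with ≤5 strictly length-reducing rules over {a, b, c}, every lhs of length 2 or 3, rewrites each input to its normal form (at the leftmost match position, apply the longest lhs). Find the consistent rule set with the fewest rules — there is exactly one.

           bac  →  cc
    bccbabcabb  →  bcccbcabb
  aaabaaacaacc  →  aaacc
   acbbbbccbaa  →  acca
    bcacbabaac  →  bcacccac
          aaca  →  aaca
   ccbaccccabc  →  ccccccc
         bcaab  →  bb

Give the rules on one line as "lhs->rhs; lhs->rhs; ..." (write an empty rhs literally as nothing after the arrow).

  | bac => cc
  | bccbabcabb => bcccbcabb
  | aaabaaacaacc => aaacaacaacc => aaacaacc => aaacc
  | acbbbbccbaa => acbbcbaa => acbaa => acca

abc->; ba->c; bbc->; caa->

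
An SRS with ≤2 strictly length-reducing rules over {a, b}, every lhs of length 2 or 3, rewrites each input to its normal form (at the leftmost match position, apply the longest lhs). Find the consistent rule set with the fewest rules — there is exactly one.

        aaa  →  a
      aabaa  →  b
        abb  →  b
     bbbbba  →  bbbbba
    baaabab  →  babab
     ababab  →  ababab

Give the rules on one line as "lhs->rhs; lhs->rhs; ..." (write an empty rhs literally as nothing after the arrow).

  | aaa => a
  | aabaa => baa => b
  | abb => b
  | bbbbba

aa->; abb->b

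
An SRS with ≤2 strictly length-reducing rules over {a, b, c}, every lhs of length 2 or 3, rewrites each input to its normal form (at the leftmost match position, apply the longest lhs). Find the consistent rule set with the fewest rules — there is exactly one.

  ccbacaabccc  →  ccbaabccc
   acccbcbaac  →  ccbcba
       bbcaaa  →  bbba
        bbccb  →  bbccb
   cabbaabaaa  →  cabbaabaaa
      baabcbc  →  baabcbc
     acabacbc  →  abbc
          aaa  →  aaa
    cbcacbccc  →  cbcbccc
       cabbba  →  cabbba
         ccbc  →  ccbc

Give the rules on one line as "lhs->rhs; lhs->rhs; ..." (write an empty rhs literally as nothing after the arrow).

ac->; caa->b

  | ccbacaabccc => ccbaabccc
  | acccbcbaac => ccbcbaac => ccbcba
  | bbcaaa => bbba
  | bbccb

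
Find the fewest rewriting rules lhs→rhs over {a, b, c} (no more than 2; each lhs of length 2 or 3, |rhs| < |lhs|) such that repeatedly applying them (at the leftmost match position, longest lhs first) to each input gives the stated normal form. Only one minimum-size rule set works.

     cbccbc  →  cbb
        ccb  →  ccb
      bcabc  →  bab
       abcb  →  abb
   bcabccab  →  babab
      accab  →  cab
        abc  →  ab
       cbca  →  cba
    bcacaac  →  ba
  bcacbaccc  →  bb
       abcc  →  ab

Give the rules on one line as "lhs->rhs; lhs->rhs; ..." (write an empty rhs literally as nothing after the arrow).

  | cbccbc => cbcbc => cbbc => cbb
  | ccb
  | bcabc => babc => bab
  | abcb => abb

ac->; bc->b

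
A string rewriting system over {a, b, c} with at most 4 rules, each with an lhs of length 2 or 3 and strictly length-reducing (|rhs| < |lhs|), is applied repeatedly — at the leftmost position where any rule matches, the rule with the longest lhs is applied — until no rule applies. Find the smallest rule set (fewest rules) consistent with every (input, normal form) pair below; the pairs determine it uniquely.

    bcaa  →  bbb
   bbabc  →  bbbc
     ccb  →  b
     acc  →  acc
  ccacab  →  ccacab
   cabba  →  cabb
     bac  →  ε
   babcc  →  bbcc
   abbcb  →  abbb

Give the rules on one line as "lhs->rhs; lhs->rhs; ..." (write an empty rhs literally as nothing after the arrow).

  | bcaa => bbb
  | bbabc => bbbc
  | ccb => cb => b
  | acc

ba->b; bac->; caa->bb; cb->b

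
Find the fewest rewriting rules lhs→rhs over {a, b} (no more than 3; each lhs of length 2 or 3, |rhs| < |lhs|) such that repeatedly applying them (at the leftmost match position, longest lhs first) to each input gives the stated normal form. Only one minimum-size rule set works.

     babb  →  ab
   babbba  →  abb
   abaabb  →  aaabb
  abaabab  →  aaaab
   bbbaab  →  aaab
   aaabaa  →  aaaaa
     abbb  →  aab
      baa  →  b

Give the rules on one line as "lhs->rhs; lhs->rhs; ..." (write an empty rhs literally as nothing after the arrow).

aba->aa; ba->b; bbb->ab

  | babb => bbb => ab
  | babbba => bbbba => abba => abb
  | abaabb => aaabb
  | abaabab => aaabab => aaaab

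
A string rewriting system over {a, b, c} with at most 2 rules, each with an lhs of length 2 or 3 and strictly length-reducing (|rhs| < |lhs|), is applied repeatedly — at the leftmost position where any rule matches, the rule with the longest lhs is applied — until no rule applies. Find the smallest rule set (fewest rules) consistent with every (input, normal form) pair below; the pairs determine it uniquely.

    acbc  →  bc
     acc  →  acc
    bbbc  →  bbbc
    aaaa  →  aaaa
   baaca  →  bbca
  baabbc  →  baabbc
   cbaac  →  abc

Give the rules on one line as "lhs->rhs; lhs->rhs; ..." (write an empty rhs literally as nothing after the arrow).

  | acbc => aac => bc
  | acc
  | bbbc
  | aaaa

aac->bc; cb->a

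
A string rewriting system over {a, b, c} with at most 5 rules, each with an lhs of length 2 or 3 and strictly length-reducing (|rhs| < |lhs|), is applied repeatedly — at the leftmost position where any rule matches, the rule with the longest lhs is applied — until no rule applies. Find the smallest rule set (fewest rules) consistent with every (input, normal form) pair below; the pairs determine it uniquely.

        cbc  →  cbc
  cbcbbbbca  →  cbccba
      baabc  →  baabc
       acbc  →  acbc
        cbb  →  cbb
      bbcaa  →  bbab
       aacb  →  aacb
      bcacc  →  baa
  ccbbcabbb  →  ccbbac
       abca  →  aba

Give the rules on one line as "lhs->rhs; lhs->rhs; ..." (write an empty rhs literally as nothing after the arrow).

acc->aa; bbb->c; ca->a; caa->ab

  | cbc
  | cbcbbbbca => cbccbca => cbccba
  | baabc
  | acbc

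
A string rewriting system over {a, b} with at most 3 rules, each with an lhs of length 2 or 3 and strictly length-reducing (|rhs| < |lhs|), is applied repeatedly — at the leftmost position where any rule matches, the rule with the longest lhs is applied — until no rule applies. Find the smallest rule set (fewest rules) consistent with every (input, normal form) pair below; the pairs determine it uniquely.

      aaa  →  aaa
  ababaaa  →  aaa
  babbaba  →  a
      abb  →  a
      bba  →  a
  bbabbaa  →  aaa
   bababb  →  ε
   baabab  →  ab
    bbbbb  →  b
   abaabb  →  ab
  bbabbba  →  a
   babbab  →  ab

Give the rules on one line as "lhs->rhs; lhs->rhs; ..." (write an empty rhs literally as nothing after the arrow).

  | aaa
  | ababaaa => abaaa => aaa
  | babbaba => bbaba => aba => a
  | abb => a

aab->a; ba->; bb->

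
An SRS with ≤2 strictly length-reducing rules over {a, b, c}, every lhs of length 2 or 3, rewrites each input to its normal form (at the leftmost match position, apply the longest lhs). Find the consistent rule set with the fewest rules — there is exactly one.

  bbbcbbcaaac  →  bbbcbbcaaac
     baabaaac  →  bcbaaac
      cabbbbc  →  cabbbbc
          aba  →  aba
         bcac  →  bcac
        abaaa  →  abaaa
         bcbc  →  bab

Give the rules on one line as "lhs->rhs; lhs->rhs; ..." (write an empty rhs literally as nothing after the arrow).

  | bbbcbbcaaac
  | baabaaac => bcbaaac
  | cabbbbc
  | aba

aab->cb; cbc->ab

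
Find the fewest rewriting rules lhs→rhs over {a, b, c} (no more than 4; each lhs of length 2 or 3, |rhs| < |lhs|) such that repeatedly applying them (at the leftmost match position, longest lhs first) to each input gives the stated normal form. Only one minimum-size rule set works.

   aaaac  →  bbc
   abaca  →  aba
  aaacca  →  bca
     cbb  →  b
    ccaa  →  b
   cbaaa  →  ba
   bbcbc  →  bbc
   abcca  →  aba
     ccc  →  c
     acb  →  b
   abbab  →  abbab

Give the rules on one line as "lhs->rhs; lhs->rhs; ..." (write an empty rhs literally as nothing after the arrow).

aa->b; ac->; cb->; cc->

  | aaaac => baac => bbc
  | abaca => aba
  | aaacca => bacca => bca
  | cbb => b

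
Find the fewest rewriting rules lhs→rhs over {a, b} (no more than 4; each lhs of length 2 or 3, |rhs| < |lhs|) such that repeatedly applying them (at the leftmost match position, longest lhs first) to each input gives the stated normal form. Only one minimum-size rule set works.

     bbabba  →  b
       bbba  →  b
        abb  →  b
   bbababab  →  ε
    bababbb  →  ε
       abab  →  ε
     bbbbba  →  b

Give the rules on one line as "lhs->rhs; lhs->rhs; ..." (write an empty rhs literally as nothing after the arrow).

  | bbabba => abba => ba => b
  | bbba => ba => b
  | abb => b
  | bbababab => ababab => abab => ab => ε

ab->; ba->b; bb->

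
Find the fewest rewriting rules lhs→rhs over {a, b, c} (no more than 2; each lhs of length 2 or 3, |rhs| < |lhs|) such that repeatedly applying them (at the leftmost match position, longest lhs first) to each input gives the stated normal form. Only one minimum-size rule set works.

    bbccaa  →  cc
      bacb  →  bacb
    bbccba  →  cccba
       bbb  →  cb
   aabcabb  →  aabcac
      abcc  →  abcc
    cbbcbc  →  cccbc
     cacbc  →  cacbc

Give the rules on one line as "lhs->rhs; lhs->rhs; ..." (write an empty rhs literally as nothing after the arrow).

  | bbccaa => cccaa => cc
  | bacb
  | bbccba => cccba
  | bbb => cb

bb->c; caa->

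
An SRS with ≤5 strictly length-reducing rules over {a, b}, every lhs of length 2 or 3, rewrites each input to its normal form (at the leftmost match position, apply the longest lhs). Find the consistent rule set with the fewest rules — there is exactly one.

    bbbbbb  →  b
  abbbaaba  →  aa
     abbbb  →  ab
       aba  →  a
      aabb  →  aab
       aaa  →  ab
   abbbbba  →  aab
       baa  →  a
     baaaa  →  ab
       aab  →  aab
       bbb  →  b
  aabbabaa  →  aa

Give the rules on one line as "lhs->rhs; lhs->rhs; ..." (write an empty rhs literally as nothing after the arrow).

aaa->ab; ba->; bb->b; bba->ab

  | bbbbbb => bbbbb => bbbb => bbb => bb => b
  | abbbaaba => abbaaba => aababa => aaba => aa
  | abbbb => abbb => abb => ab
  | aba => a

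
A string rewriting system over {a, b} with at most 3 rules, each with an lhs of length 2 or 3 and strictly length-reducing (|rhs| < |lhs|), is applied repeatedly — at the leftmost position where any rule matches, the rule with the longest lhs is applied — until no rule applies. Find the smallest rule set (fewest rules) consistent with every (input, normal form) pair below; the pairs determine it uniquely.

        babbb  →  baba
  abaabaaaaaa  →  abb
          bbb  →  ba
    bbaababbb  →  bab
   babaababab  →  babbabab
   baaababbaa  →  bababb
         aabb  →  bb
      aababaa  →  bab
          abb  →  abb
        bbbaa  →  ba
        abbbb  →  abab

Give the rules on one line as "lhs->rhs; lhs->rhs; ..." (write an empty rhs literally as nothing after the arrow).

  | babbb => baba
  | abaabaaaaaa => abbaaaaaa => abbaaaa => abbaa => abb
  | bbb => ba
  | bbaababbb => bbbabbb => baabbb => bbbb => bab

aa->; bbb->ba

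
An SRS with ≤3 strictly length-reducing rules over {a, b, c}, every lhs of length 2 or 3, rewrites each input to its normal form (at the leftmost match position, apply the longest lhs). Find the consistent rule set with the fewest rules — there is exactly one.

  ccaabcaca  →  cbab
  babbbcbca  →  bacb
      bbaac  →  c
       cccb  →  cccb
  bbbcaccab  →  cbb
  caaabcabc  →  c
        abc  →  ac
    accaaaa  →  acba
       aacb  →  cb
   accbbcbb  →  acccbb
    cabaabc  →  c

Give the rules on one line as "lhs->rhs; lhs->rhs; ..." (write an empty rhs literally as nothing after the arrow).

aa->; bc->c; ca->b

  | ccaabcaca => cbabcaca => cbacaca => cbabca => cbaca => cbab
  | babbbcbca => babbcbca => babcbca => bacbca => bacca => bacb
  | bbaac => bbc => bc => c
  | cccb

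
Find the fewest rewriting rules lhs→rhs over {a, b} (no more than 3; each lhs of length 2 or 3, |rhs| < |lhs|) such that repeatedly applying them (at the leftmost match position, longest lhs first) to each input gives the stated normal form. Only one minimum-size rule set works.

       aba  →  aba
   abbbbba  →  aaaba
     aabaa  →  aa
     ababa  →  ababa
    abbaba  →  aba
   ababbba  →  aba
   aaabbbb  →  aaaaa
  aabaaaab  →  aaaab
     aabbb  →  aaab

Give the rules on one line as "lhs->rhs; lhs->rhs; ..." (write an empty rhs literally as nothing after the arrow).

  | aba
  | abbbbba => aabbba => aaaba
  | aabaa => aa
  | ababa

baa->; bb->a; bba->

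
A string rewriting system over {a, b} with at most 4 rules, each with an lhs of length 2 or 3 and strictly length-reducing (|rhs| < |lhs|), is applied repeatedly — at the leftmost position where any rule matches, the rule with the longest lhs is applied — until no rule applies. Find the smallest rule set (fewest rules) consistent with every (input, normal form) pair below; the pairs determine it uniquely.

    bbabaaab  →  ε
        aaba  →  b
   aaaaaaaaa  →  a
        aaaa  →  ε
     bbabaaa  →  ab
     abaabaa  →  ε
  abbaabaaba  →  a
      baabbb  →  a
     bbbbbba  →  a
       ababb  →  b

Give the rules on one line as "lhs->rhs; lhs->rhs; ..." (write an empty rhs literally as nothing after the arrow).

aa->; ba->b; bab->a; bb->

  | bbabaaab => abaaab => abaab => abab => aa => ε
  | aaba => ba => b
  | aaaaaaaaa => aaaaaaa => aaaaa => aaa => a
  | aaaa => aa => ε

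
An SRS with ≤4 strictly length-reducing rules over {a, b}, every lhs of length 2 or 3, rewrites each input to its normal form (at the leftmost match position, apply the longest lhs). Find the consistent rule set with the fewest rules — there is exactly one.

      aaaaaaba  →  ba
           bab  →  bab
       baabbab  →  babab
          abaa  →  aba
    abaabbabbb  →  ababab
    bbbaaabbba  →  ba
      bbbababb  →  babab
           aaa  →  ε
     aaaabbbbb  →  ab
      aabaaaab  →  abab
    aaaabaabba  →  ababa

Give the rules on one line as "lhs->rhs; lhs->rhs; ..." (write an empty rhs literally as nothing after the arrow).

aa->a; aaa->; bb->b

  | aaaaaaba => aaaba => ba
  | bab
  | baabbab => babbab => babab
  | abaa => aba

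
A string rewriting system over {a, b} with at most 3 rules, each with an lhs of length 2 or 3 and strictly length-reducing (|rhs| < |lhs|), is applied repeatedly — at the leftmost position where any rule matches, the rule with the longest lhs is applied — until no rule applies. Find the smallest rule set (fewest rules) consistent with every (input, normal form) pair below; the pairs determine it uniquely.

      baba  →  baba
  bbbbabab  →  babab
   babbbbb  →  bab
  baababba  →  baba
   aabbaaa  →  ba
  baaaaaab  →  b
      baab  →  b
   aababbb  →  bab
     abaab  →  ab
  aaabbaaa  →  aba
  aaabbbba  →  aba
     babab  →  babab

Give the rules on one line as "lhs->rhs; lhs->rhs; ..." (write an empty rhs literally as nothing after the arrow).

aa->; bb->b

  | baba
  | bbbbabab => bbbabab => bbabab => babab
  | babbbbb => babbbb => babbb => babb => bab
  | baababba => bbabba => babba => baba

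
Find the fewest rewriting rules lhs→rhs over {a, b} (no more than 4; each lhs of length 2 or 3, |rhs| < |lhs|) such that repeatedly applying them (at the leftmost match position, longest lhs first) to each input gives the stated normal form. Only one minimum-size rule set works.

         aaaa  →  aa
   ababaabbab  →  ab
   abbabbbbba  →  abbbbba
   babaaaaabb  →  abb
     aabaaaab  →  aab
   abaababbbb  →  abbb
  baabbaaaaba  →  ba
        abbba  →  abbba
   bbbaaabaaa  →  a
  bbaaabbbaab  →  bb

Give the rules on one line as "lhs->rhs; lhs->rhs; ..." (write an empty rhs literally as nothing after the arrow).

  | aaaa => aa
  | ababaabbab => aaabbab => abbab => ab
  | abbabbbbba => abbbbba
  | babaaaaabb => aaaaabb => aaabb => abb

aaa->a; baa->; bab->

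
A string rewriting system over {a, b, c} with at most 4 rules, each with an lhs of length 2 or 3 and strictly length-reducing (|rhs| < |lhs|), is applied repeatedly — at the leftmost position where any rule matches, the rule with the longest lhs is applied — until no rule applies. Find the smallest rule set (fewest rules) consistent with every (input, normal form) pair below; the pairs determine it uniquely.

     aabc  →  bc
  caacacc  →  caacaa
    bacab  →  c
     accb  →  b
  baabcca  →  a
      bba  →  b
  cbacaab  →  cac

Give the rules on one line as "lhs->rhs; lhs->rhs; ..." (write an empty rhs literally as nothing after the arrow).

ab->b; ba->; cb->c; cc->a

  | aabc => abc => bc
  | caacacc => caacaa
  | bacab => cab => cb => c
  | accb => aab => ab => b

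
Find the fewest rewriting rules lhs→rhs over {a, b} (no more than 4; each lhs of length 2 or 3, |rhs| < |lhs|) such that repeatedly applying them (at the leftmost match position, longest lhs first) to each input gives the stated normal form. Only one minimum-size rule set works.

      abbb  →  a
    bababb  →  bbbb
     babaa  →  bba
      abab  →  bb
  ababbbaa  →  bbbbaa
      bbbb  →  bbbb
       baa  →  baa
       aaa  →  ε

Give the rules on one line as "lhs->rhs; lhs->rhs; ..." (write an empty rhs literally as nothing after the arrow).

  | abbb => abb => ab => a
  | bababb => bbbb
  | babaa => bba
  | abab => bb

aaa->; ab->a; aba->b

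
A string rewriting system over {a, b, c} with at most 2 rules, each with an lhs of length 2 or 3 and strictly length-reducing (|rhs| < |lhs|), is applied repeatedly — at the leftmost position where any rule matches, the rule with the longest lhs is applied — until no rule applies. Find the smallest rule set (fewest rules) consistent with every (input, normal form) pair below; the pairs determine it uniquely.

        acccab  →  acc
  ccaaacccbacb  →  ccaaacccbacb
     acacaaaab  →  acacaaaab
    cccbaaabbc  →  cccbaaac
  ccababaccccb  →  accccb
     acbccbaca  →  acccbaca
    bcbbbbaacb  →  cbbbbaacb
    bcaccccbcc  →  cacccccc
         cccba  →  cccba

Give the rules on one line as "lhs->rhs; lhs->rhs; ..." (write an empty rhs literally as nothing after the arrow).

  | acccab => acc
  | ccaaacccbacb
  | acacaaaab
  | cccbaaabbc => cccbaaabc => cccbaaac

bc->c; cab->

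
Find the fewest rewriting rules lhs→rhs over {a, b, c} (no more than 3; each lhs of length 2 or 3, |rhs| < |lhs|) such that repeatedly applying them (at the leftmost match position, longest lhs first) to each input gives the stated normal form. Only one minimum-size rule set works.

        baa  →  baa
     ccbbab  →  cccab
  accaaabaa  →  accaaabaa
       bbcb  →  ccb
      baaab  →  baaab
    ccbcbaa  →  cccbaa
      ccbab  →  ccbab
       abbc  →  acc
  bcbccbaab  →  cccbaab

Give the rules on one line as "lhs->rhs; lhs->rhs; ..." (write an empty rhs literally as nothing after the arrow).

bb->c; bc->c

  | baa
  | ccbbab => cccab
  | accaaabaa
  | bbcb => ccb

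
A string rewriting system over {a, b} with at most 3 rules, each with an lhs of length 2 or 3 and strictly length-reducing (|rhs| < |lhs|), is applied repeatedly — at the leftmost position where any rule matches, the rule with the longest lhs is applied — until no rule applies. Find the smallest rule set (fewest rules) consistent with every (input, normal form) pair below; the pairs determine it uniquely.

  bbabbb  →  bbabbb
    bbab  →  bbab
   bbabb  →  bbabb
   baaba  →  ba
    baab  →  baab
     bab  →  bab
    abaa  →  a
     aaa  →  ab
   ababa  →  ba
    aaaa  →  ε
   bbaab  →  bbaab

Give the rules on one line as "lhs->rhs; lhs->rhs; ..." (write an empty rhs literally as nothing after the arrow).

aaa->ab; aba->

  | bbabbb
  | bbab
  | bbabb
  | baaba => ba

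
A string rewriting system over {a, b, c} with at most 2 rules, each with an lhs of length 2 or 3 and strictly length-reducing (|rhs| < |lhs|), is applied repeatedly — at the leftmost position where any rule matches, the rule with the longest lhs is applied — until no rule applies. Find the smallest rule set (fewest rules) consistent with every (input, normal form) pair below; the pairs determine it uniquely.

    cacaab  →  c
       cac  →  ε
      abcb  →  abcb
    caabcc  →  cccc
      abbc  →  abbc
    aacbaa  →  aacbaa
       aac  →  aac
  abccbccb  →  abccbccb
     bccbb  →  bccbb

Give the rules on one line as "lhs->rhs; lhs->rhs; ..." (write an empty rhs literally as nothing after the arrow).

aab->c; cac->

  | cacaab => aab => c
  | cac => ε
  | abcb
  | caabcc => cccc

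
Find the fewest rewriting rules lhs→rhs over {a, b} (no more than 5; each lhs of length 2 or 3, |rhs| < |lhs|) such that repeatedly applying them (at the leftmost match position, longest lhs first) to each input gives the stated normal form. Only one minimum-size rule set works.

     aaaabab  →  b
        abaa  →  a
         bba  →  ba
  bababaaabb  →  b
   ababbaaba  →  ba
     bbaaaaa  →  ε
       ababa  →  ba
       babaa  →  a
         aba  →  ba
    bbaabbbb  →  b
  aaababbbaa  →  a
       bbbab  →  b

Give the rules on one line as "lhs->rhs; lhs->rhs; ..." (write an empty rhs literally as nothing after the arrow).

  | aaaabab => aabab => bab => bb => b
  | abaa => baa => a
  | bba => ba
  | bababaaabb => bbabaaabb => babaaabb => bbaaabb => baaabb => aabb => bb => b

aa->; ab->b; baa->a; bb->b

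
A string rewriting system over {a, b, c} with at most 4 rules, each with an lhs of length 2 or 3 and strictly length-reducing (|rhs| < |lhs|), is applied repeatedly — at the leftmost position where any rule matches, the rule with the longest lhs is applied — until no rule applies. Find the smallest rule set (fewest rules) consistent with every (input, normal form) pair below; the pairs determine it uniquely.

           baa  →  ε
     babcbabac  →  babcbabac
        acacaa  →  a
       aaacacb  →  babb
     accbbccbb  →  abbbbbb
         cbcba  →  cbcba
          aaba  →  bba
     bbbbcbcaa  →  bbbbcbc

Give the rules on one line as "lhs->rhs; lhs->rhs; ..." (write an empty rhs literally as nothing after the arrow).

aa->b; baa->; ca->c; cc->b

  | baa => ε
  | babcbabac
  | acacaa => accaa => abaa => a
  | aaacacb => bacacb => baccb => babb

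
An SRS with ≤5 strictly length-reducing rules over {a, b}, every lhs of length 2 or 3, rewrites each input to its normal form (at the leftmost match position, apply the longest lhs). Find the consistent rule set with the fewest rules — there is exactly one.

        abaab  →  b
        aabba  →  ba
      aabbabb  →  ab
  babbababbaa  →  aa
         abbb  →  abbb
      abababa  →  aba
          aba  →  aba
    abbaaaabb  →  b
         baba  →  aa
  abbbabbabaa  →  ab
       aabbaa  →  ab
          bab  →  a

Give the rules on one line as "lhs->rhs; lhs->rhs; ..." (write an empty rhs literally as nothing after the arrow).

  | abaab => aabb => b
  | aabba => ba
  | aabbabb => babb => ab
  | babbababbaa => abababbaa => aaabbaa => abbaa => abab => aa

aaa->a; aab->; baa->ab; bab->a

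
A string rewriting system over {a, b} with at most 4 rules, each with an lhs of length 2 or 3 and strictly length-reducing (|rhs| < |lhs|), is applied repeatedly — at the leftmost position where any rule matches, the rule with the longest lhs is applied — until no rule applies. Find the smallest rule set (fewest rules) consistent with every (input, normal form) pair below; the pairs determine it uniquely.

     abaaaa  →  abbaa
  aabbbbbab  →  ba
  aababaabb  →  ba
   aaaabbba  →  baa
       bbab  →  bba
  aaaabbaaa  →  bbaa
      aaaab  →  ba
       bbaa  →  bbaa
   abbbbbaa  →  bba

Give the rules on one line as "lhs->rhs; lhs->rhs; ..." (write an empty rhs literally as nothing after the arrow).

  | abaaaa => abbaa
  | aabbbbbab => abbbbab => aaabab => babab => baab => ba
  | aababaabb => aabaabb => aaabb => babb => bab => ba
  | aaaabbba => baabbba => babba => baba => baa

aaa->ba; aab->a; bab->ba; bbb->aa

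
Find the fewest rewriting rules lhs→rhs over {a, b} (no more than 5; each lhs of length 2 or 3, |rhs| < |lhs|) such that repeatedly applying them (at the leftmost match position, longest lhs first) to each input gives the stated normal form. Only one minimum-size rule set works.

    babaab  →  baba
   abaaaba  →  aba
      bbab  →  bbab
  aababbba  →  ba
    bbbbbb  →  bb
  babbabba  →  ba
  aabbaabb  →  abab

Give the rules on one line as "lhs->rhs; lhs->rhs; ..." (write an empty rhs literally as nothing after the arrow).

  | babaab => baba
  | abaaaba => abaaba => abaa => aba
  | bbab
  | aababbba => aabbba => abba => ba

aa->a; aab->a; abb->b; bbb->b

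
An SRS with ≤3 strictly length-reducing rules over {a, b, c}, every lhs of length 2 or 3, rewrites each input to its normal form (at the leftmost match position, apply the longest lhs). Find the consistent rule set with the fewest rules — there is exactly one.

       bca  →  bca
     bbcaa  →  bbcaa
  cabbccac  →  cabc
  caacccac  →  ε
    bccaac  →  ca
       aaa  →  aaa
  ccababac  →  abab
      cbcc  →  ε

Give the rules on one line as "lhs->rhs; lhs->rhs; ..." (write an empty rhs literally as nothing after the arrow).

ac->; bcc->c; cc->

  | bca
  | bbcaa
  | cabbccac => cabcac => cabc
  | caacccac => caccac => ccac => ac => ε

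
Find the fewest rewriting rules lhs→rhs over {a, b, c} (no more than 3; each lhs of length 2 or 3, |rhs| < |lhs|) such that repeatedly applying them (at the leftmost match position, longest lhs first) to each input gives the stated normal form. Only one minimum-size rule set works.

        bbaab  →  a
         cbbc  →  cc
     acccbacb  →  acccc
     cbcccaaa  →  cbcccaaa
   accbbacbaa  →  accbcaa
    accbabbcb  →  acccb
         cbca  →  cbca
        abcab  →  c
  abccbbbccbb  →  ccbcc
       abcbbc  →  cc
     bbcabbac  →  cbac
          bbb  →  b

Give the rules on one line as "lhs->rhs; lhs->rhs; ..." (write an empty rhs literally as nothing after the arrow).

  | bbaab => aab => a
  | cbbc => cc
  | acccbacb => acccbbc => acccc
  | cbcccaaa

ab->; acb->bc; bb->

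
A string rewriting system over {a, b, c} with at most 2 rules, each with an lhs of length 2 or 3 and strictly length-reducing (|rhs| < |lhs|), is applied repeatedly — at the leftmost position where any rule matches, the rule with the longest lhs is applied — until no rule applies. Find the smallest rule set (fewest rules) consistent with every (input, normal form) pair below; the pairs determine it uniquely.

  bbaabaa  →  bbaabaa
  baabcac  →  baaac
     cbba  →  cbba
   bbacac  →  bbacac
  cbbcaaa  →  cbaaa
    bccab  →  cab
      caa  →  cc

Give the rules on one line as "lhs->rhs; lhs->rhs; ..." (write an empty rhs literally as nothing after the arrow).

  | bbaabaa
  | baabcac => baaac
  | cbba
  | bbacac

bc->; caa->cc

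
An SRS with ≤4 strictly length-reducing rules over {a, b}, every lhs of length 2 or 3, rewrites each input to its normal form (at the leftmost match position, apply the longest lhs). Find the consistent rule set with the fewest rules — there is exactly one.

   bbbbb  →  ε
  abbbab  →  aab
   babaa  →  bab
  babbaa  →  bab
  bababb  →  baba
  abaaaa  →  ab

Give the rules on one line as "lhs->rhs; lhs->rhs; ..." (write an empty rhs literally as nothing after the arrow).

  | bbbbb => bb => ε
  | abbbab => aab
  | babaa => bab
  | babbaa => babaa => bab

baa->b; bb->; bba->ba; bbb->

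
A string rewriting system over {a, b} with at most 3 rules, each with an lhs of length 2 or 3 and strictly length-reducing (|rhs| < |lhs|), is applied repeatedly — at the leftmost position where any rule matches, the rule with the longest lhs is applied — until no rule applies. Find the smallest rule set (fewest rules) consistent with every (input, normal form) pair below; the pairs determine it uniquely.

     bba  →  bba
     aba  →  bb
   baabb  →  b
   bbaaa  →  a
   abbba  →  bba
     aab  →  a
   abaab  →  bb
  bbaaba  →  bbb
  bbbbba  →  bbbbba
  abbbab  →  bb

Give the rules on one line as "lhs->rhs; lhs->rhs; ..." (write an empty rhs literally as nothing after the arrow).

ab->; aba->bb; baa->a

  | bba
  | aba => bb
  | baabb => abb => b
  | bbaaa => baa => a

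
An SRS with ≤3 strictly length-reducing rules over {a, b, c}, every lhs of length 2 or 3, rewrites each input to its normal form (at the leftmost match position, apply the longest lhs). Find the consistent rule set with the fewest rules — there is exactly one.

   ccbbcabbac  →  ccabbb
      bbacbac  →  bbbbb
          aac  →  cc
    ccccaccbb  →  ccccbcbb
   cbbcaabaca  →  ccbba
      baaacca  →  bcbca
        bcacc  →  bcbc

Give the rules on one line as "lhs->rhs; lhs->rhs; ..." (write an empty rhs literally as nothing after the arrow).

aa->c; ac->b; bbc->

  | ccbbcabbac => ccabbac => ccabbb
  | bbacbac => bbbbac => bbbbb
  | aac => cc
  | ccccaccbb => ccccbcbb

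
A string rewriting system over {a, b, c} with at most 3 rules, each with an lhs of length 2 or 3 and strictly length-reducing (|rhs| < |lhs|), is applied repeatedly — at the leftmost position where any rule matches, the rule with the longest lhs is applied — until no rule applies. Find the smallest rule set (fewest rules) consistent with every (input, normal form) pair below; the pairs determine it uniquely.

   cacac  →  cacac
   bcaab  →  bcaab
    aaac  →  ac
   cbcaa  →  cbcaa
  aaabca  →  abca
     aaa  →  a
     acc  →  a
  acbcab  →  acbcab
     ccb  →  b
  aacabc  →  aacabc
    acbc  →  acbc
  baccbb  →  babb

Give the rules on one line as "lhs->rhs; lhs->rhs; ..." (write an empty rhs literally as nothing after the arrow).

aaa->a; cc->

  | cacac
  | bcaab
  | aaac => ac
  | cbcaa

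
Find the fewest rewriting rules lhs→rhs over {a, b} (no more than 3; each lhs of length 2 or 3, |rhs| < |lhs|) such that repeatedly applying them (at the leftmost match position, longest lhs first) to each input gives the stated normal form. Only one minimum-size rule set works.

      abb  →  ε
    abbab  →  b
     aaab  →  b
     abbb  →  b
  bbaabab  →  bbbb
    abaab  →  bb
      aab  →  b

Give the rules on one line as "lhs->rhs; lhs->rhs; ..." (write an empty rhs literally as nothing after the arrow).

  | abb => ε
  | abbab => ab => b
  | aaab => aab => ab => b
  | abbb => b

ab->b; abb->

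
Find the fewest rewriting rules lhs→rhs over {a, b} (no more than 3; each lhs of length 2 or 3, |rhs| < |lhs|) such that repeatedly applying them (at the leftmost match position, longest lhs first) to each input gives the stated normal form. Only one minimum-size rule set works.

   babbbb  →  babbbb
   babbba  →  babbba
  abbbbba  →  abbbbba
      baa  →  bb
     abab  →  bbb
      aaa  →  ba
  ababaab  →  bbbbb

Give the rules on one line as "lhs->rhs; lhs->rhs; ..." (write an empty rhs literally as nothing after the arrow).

aa->b; aba->bb

  | babbbb
  | babbba
  | abbbbba
  | baa => bb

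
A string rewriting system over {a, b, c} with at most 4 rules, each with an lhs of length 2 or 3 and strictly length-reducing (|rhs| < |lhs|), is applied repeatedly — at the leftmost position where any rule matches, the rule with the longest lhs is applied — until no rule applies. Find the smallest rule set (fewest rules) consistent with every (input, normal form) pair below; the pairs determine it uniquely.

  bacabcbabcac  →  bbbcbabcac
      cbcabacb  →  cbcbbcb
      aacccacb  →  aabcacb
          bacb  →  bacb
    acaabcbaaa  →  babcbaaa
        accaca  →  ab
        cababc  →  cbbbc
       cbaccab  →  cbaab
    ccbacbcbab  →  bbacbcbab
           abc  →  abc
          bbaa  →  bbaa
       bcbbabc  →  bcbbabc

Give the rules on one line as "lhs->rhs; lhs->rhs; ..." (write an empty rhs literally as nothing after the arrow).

  | bacabcbabcac => bbbcbabcac
  | cbcabacb => cbcbbcb
  | aacccacb => aabcacb
  | bacb

aba->bb; aca->b; cc->b; cca->a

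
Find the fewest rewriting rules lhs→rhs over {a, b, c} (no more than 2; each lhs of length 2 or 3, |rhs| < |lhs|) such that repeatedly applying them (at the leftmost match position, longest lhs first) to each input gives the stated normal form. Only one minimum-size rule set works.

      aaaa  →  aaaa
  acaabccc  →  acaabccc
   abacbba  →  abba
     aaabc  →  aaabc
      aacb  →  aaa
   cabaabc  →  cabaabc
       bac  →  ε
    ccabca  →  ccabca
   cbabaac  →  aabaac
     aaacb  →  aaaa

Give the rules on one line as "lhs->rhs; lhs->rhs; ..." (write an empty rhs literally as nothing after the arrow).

  | aaaa
  | acaabccc
  | abacbba => abba
  | aaabc

bac->; cb->a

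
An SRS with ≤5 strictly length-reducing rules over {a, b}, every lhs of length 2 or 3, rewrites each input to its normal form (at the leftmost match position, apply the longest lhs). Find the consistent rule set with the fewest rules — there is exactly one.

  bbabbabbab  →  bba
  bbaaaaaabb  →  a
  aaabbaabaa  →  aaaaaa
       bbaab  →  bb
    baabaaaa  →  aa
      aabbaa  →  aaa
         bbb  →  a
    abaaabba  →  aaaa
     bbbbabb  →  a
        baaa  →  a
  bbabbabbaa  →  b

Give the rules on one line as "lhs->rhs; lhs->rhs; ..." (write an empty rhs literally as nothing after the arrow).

ab->a; abb->; baa->; bbb->a

  | bbabbabbab => bbabbab => bbab => bba
  | bbaaaaaabb => baaaabb => aabb => a
  | aaabbaabaa => aaaabaa => aaaaaa
  | bbaab => bb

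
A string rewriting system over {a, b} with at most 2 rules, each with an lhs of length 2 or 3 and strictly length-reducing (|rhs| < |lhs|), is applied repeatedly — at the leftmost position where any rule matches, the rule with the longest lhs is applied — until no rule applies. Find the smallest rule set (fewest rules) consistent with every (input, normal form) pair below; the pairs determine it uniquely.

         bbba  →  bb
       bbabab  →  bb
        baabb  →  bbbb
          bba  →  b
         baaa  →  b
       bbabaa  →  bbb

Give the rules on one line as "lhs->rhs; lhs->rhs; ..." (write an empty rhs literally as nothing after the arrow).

ba->; baa->bb

  | bbba => bb
  | bbabab => bbab => bb
  | baabb => bbbb
  | bba => b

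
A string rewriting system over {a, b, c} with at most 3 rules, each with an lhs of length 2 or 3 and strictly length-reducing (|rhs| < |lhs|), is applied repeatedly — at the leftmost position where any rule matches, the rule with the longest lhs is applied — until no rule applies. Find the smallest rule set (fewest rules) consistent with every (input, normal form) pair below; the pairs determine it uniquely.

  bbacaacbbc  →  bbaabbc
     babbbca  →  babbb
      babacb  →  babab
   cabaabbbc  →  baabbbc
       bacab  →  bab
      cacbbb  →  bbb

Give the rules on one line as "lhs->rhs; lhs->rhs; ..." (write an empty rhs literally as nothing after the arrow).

  | bbacaacbbc => bbaacbbc => bbaabbc
  | babbbca => babbb
  | babacb => babab
  | cabaabbbc => baabbbc

ca->; cb->b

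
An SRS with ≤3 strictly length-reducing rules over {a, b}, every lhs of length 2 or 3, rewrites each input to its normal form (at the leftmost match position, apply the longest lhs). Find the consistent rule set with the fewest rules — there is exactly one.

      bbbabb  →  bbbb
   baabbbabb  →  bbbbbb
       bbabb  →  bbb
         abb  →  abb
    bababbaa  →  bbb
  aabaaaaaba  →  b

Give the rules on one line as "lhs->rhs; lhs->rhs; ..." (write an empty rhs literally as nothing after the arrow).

aba->b; ba->; baa->bb

  | bbbabb => bbbb
  | baabbbabb => bbbbbabb => bbbbbb
  | bbabb => bbb
  | abb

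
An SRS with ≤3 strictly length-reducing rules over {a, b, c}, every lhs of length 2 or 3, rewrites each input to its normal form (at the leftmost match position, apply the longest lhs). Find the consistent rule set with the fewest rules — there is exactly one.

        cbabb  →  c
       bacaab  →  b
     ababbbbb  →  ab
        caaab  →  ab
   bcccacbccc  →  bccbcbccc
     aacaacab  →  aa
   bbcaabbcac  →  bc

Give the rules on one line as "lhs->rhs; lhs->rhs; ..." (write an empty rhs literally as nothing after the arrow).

ba->; bb->; ca->b

  | cbabb => cbb => c
  | bacaab => caab => bab => b
  | ababbbbb => abbbbb => abbb => ab
  | caaab => baab => ab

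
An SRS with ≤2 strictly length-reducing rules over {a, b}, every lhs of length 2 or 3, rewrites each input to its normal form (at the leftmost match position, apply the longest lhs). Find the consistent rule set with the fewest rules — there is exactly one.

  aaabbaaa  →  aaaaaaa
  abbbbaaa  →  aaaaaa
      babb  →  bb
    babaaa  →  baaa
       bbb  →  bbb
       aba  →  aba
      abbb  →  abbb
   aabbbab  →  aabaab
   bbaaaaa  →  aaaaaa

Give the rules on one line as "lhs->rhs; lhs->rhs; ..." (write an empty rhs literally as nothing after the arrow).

  | aaabbaaa => aaaaaaa
  | abbbbaaa => abbaaaa => aaaaaa
  | babb => bb
  | babaaa => baaa

bab->b; bba->aa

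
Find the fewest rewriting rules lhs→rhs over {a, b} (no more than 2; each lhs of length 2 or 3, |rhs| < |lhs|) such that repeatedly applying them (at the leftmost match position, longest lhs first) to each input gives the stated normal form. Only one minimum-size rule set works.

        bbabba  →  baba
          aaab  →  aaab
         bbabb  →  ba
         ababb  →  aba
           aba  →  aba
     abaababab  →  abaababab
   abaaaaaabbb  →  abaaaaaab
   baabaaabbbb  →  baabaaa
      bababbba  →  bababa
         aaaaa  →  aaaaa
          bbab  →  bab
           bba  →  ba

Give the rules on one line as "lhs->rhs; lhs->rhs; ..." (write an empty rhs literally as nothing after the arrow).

  | bbabba => babba => baba
  | aaab
  | bbabb => babb => ba
  | ababb => aba

bb->; bba->ba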